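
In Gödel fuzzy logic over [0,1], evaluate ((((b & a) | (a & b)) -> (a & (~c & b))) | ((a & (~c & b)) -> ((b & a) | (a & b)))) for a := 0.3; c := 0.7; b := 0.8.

(b & a) = min(0.8, 0.3) = 0.3
(a & b) = min(0.3, 0.8) = 0.3
((b & a) | (a & b)) = max(0.3, 0.3) = 0.3
~c: Gödel ¬ of 0.7 = 0 (operand ≠ 0)
(~c & b) = min(0, 0.8) = 0
(a & (~c & b)) = min(0.3, 0) = 0
(((b & a) | (a & b)) -> (a & (~c & b))): 0.3 > 0, so result = 0
~c: Gödel ¬ of 0.7 = 0 (operand ≠ 0)
(~c & b) = min(0, 0.8) = 0
(a & (~c & b)) = min(0.3, 0) = 0
(b & a) = min(0.8, 0.3) = 0.3
(a & b) = min(0.3, 0.8) = 0.3
((b & a) | (a & b)) = max(0.3, 0.3) = 0.3
((a & (~c & b)) -> ((b & a) | (a & b))): 0 ≤ 0.3, so result = 1
((((b & a) | (a & b)) -> (a & (~c & b))) | ((a & (~c & b)) -> ((b & a) | (a & b)))) = max(0, 1) = 1

1.00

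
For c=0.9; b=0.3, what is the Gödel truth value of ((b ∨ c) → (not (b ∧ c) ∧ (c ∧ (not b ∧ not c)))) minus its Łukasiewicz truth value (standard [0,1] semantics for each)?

Gödel evaluation:
  (b ∨ c) = max(0.3, 0.9) = 0.9
  (b ∧ c) = min(0.3, 0.9) = 0.3
  not (b ∧ c): Gödel ¬ of 0.3 = 0 (operand ≠ 0)
  not b: Gödel ¬ of 0.3 = 0 (operand ≠ 0)
  not c: Gödel ¬ of 0.9 = 0 (operand ≠ 0)
  (not b ∧ not c) = min(0, 0) = 0
  (c ∧ (not b ∧ not c)) = min(0.9, 0) = 0
  (not (b ∧ c) ∧ (c ∧ (not b ∧ not c))) = min(0, 0) = 0
  ((b ∨ c) → (not (b ∧ c) ∧ (c ∧ (not b ∧ not c)))): 0.9 > 0, so result = 0
  Gödel value = 0
Łukasiewicz evaluation:
  (b ∨ c) = max(0.3, 0.9) = 0.9
  (b ∧ c) = min(0.3, 0.9) = 0.3
  not (b ∧ c): Łukasiewicz ¬ gives 1 − 0.3 = 0.7
  not b: Łukasiewicz ¬ gives 1 − 0.3 = 0.7
  not c: Łukasiewicz ¬ gives 1 − 0.9 = 0.1
  (not b ∧ not c) = min(0.7, 0.1) = 0.1
  (c ∧ (not b ∧ not c)) = min(0.9, 0.1) = 0.1
  (not (b ∧ c) ∧ (c ∧ (not b ∧ not c))) = min(0.7, 0.1) = 0.1
  ((b ∨ c) → (not (b ∧ c) ∧ (c ∧ (not b ∧ not c)))): min(1, 1 − 0.9 + 0.1) = 0.2
  Łukasiewicz value = 0.2
Difference: 0 − 0.2 = -0.20

-0.20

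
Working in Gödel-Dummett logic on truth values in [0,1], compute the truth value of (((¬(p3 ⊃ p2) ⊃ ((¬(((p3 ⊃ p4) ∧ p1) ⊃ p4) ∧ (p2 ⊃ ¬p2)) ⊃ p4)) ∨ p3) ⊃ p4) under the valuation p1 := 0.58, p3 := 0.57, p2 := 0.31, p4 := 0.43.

0.43

(p3 ⊃ p2): 0.57 > 0.31, so result = 0.31
¬(p3 ⊃ p2): Gödel ¬ of 0.31 = 0 (operand ≠ 0)
(p3 ⊃ p4): 0.57 > 0.43, so result = 0.43
((p3 ⊃ p4) ∧ p1) = min(0.43, 0.58) = 0.43
(((p3 ⊃ p4) ∧ p1) ⊃ p4): 0.43 ≤ 0.43, so result = 1
¬(((p3 ⊃ p4) ∧ p1) ⊃ p4): Gödel ¬ of 1 = 0 (operand ≠ 0)
¬p2: Gödel ¬ of 0.31 = 0 (operand ≠ 0)
(p2 ⊃ ¬p2): 0.31 > 0, so result = 0
(¬(((p3 ⊃ p4) ∧ p1) ⊃ p4) ∧ (p2 ⊃ ¬p2)) = min(0, 0) = 0
((¬(((p3 ⊃ p4) ∧ p1) ⊃ p4) ∧ (p2 ⊃ ¬p2)) ⊃ p4): 0 ≤ 0.43, so result = 1
(¬(p3 ⊃ p2) ⊃ ((¬(((p3 ⊃ p4) ∧ p1) ⊃ p4) ∧ (p2 ⊃ ¬p2)) ⊃ p4)): 0 ≤ 1, so result = 1
((¬(p3 ⊃ p2) ⊃ ((¬(((p3 ⊃ p4) ∧ p1) ⊃ p4) ∧ (p2 ⊃ ¬p2)) ⊃ p4)) ∨ p3) = max(1, 0.57) = 1
(((¬(p3 ⊃ p2) ⊃ ((¬(((p3 ⊃ p4) ∧ p1) ⊃ p4) ∧ (p2 ⊃ ¬p2)) ⊃ p4)) ∨ p3) ⊃ p4): 1 > 0.43, so result = 0.43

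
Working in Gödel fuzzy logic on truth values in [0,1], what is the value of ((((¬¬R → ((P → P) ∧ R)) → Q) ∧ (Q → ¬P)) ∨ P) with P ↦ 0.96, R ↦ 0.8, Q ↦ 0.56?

¬R: Gödel ¬ of 0.8 = 0 (operand ≠ 0)
¬¬R: Gödel ¬ of 0 = 1 (operand is 0)
(P → P): 0.96 ≤ 0.96, so result = 1
((P → P) ∧ R) = min(1, 0.8) = 0.8
(¬¬R → ((P → P) ∧ R)): 1 > 0.8, so result = 0.8
((¬¬R → ((P → P) ∧ R)) → Q): 0.8 > 0.56, so result = 0.56
¬P: Gödel ¬ of 0.96 = 0 (operand ≠ 0)
(Q → ¬P): 0.56 > 0, so result = 0
(((¬¬R → ((P → P) ∧ R)) → Q) ∧ (Q → ¬P)) = min(0.56, 0) = 0
((((¬¬R → ((P → P) ∧ R)) → Q) ∧ (Q → ¬P)) ∨ P) = max(0, 0.96) = 0.96

0.96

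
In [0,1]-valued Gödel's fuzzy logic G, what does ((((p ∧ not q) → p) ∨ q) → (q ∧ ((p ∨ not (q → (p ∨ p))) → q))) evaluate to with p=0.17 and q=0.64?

0.64

not q: Gödel ¬ of 0.64 = 0 (operand ≠ 0)
(p ∧ not q) = min(0.17, 0) = 0
((p ∧ not q) → p): 0 ≤ 0.17, so result = 1
(((p ∧ not q) → p) ∨ q) = max(1, 0.64) = 1
(p ∨ p) = max(0.17, 0.17) = 0.17
(q → (p ∨ p)): 0.64 > 0.17, so result = 0.17
not (q → (p ∨ p)): Gödel ¬ of 0.17 = 0 (operand ≠ 0)
(p ∨ not (q → (p ∨ p))) = max(0.17, 0) = 0.17
((p ∨ not (q → (p ∨ p))) → q): 0.17 ≤ 0.64, so result = 1
(q ∧ ((p ∨ not (q → (p ∨ p))) → q)) = min(0.64, 1) = 0.64
((((p ∧ not q) → p) ∨ q) → (q ∧ ((p ∨ not (q → (p ∨ p))) → q))): 1 > 0.64, so result = 0.64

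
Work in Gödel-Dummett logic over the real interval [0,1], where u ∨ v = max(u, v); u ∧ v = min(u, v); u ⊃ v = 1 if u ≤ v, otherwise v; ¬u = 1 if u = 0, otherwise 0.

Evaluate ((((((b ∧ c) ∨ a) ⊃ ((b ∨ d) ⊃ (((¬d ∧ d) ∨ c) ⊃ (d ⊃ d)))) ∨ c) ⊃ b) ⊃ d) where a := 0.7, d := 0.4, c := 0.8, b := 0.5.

(b ∧ c) = min(0.5, 0.8) = 0.5
((b ∧ c) ∨ a) = max(0.5, 0.7) = 0.7
(b ∨ d) = max(0.5, 0.4) = 0.5
¬d: Gödel ¬ of 0.4 = 0 (operand ≠ 0)
(¬d ∧ d) = min(0, 0.4) = 0
((¬d ∧ d) ∨ c) = max(0, 0.8) = 0.8
(d ⊃ d): 0.4 ≤ 0.4, so result = 1
(((¬d ∧ d) ∨ c) ⊃ (d ⊃ d)): 0.8 ≤ 1, so result = 1
((b ∨ d) ⊃ (((¬d ∧ d) ∨ c) ⊃ (d ⊃ d))): 0.5 ≤ 1, so result = 1
(((b ∧ c) ∨ a) ⊃ ((b ∨ d) ⊃ (((¬d ∧ d) ∨ c) ⊃ (d ⊃ d)))): 0.7 ≤ 1, so result = 1
((((b ∧ c) ∨ a) ⊃ ((b ∨ d) ⊃ (((¬d ∧ d) ∨ c) ⊃ (d ⊃ d)))) ∨ c) = max(1, 0.8) = 1
(((((b ∧ c) ∨ a) ⊃ ((b ∨ d) ⊃ (((¬d ∧ d) ∨ c) ⊃ (d ⊃ d)))) ∨ c) ⊃ b): 1 > 0.5, so result = 0.5
((((((b ∧ c) ∨ a) ⊃ ((b ∨ d) ⊃ (((¬d ∧ d) ∨ c) ⊃ (d ⊃ d)))) ∨ c) ⊃ b) ⊃ d): 0.5 > 0.4, so result = 0.4

0.40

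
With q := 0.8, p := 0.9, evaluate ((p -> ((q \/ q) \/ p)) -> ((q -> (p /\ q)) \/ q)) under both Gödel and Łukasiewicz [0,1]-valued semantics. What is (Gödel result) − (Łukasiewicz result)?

Gödel evaluation:
  (q \/ q) = max(0.8, 0.8) = 0.8
  ((q \/ q) \/ p) = max(0.8, 0.9) = 0.9
  (p -> ((q \/ q) \/ p)): 0.9 ≤ 0.9, so result = 1
  (p /\ q) = min(0.9, 0.8) = 0.8
  (q -> (p /\ q)): 0.8 ≤ 0.8, so result = 1
  ((q -> (p /\ q)) \/ q) = max(1, 0.8) = 1
  ((p -> ((q \/ q) \/ p)) -> ((q -> (p /\ q)) \/ q)): 1 ≤ 1, so result = 1
  Gödel value = 1
Łukasiewicz evaluation:
  (q \/ q) = max(0.8, 0.8) = 0.8
  ((q \/ q) \/ p) = max(0.8, 0.9) = 0.9
  (p -> ((q \/ q) \/ p)): min(1, 1 − 0.9 + 0.9) = 1
  (p /\ q) = min(0.9, 0.8) = 0.8
  (q -> (p /\ q)): min(1, 1 − 0.8 + 0.8) = 1
  ((q -> (p /\ q)) \/ q) = max(1, 0.8) = 1
  ((p -> ((q \/ q) \/ p)) -> ((q -> (p /\ q)) \/ q)): min(1, 1 − 1 + 1) = 1
  Łukasiewicz value = 1
Difference: 1 − 1 = 0.00

0.00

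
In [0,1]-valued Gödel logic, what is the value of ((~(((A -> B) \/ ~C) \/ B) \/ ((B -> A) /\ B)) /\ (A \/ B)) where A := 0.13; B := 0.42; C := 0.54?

0.13

(A -> B): 0.13 ≤ 0.42, so result = 1
~C: Gödel ¬ of 0.54 = 0 (operand ≠ 0)
((A -> B) \/ ~C) = max(1, 0) = 1
(((A -> B) \/ ~C) \/ B) = max(1, 0.42) = 1
~(((A -> B) \/ ~C) \/ B): Gödel ¬ of 1 = 0 (operand ≠ 0)
(B -> A): 0.42 > 0.13, so result = 0.13
((B -> A) /\ B) = min(0.13, 0.42) = 0.13
(~(((A -> B) \/ ~C) \/ B) \/ ((B -> A) /\ B)) = max(0, 0.13) = 0.13
(A \/ B) = max(0.13, 0.42) = 0.42
((~(((A -> B) \/ ~C) \/ B) \/ ((B -> A) /\ B)) /\ (A \/ B)) = min(0.13, 0.42) = 0.13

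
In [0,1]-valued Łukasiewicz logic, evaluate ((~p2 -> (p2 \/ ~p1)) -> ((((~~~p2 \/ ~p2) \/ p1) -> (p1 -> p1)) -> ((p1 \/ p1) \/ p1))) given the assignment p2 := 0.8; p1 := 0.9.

~p2: Łukasiewicz ¬ gives 1 − 0.8 = 0.2
~p1: Łukasiewicz ¬ gives 1 − 0.9 = 0.1
(p2 \/ ~p1) = max(0.8, 0.1) = 0.8
(~p2 -> (p2 \/ ~p1)): min(1, 1 − 0.2 + 0.8) = 1
~p2: Łukasiewicz ¬ gives 1 − 0.8 = 0.2
~~p2: Łukasiewicz ¬ gives 1 − 0.2 = 0.8
~~~p2: Łukasiewicz ¬ gives 1 − 0.8 = 0.2
~p2: Łukasiewicz ¬ gives 1 − 0.8 = 0.2
(~~~p2 \/ ~p2) = max(0.2, 0.2) = 0.2
((~~~p2 \/ ~p2) \/ p1) = max(0.2, 0.9) = 0.9
(p1 -> p1): min(1, 1 − 0.9 + 0.9) = 1
(((~~~p2 \/ ~p2) \/ p1) -> (p1 -> p1)): min(1, 1 − 0.9 + 1) = 1
(p1 \/ p1) = max(0.9, 0.9) = 0.9
((p1 \/ p1) \/ p1) = max(0.9, 0.9) = 0.9
((((~~~p2 \/ ~p2) \/ p1) -> (p1 -> p1)) -> ((p1 \/ p1) \/ p1)): min(1, 1 − 1 + 0.9) = 0.9
((~p2 -> (p2 \/ ~p1)) -> ((((~~~p2 \/ ~p2) \/ p1) -> (p1 -> p1)) -> ((p1 \/ p1) \/ p1))): min(1, 1 − 1 + 0.9) = 0.9

0.90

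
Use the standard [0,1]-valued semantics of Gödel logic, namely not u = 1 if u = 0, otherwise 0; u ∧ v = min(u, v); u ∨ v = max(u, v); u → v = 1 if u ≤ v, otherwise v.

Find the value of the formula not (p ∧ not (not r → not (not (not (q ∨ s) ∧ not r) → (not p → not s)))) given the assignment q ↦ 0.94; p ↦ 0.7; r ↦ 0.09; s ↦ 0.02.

1.00

not r: Gödel ¬ of 0.09 = 0 (operand ≠ 0)
(q ∨ s) = max(0.94, 0.02) = 0.94
not (q ∨ s): Gödel ¬ of 0.94 = 0 (operand ≠ 0)
not r: Gödel ¬ of 0.09 = 0 (operand ≠ 0)
(not (q ∨ s) ∧ not r) = min(0, 0) = 0
not (not (q ∨ s) ∧ not r): Gödel ¬ of 0 = 1 (operand is 0)
not p: Gödel ¬ of 0.7 = 0 (operand ≠ 0)
not s: Gödel ¬ of 0.02 = 0 (operand ≠ 0)
(not p → not s): 0 ≤ 0, so result = 1
(not (not (q ∨ s) ∧ not r) → (not p → not s)): 1 ≤ 1, so result = 1
not (not (not (q ∨ s) ∧ not r) → (not p → not s)): Gödel ¬ of 1 = 0 (operand ≠ 0)
(not r → not (not (not (q ∨ s) ∧ not r) → (not p → not s))): 0 ≤ 0, so result = 1
not (not r → not (not (not (q ∨ s) ∧ not r) → (not p → not s))): Gödel ¬ of 1 = 0 (operand ≠ 0)
(p ∧ not (not r → not (not (not (q ∨ s) ∧ not r) → (not p → not s)))) = min(0.7, 0) = 0
not (p ∧ not (not r → not (not (not (q ∨ s) ∧ not r) → (not p → not s)))): Gödel ¬ of 0 = 1 (operand is 0)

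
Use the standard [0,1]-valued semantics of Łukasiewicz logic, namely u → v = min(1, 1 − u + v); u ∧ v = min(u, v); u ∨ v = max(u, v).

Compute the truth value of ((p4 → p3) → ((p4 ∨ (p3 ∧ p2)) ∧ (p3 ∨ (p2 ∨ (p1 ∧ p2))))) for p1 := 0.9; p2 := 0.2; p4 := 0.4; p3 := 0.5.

0.40

(p4 → p3): min(1, 1 − 0.4 + 0.5) = 1
(p3 ∧ p2) = min(0.5, 0.2) = 0.2
(p4 ∨ (p3 ∧ p2)) = max(0.4, 0.2) = 0.4
(p1 ∧ p2) = min(0.9, 0.2) = 0.2
(p2 ∨ (p1 ∧ p2)) = max(0.2, 0.2) = 0.2
(p3 ∨ (p2 ∨ (p1 ∧ p2))) = max(0.5, 0.2) = 0.5
((p4 ∨ (p3 ∧ p2)) ∧ (p3 ∨ (p2 ∨ (p1 ∧ p2)))) = min(0.4, 0.5) = 0.4
((p4 → p3) → ((p4 ∨ (p3 ∧ p2)) ∧ (p3 ∨ (p2 ∨ (p1 ∧ p2))))): min(1, 1 − 1 + 0.4) = 0.4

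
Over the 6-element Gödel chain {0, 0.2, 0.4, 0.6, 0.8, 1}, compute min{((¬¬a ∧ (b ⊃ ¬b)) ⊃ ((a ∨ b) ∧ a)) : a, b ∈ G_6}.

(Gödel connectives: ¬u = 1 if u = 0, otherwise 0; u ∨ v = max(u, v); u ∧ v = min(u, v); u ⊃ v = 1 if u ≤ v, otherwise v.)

0.20

The minimum is attained at a = 0.2, b = 0:
  ¬a: Gödel ¬ of 0.2 = 0 (operand ≠ 0)
  ¬¬a: Gödel ¬ of 0 = 1 (operand is 0)
  ¬b: Gödel ¬ of 0 = 1 (operand is 0)
  (b ⊃ ¬b): 0 ≤ 1, so result = 1
  (¬¬a ∧ (b ⊃ ¬b)) = min(1, 1) = 1
  (a ∨ b) = max(0.2, 0) = 0.2
  ((a ∨ b) ∧ a) = min(0.2, 0.2) = 0.2
  ((¬¬a ∧ (b ⊃ ¬b)) ⊃ ((a ∨ b) ∧ a)): 1 > 0.2, so result = 0.2
Checking all 36 assignments confirms none give a value below 0.20.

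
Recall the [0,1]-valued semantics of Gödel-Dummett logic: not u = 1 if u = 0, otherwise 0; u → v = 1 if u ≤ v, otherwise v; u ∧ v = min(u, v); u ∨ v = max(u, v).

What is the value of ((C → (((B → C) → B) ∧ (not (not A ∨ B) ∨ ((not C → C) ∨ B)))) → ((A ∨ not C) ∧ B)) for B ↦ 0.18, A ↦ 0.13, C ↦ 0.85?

0.13

(B → C): 0.18 ≤ 0.85, so result = 1
((B → C) → B): 1 > 0.18, so result = 0.18
not A: Gödel ¬ of 0.13 = 0 (operand ≠ 0)
(not A ∨ B) = max(0, 0.18) = 0.18
not (not A ∨ B): Gödel ¬ of 0.18 = 0 (operand ≠ 0)
not C: Gödel ¬ of 0.85 = 0 (operand ≠ 0)
(not C → C): 0 ≤ 0.85, so result = 1
((not C → C) ∨ B) = max(1, 0.18) = 1
(not (not A ∨ B) ∨ ((not C → C) ∨ B)) = max(0, 1) = 1
(((B → C) → B) ∧ (not (not A ∨ B) ∨ ((not C → C) ∨ B))) = min(0.18, 1) = 0.18
(C → (((B → C) → B) ∧ (not (not A ∨ B) ∨ ((not C → C) ∨ B)))): 0.85 > 0.18, so result = 0.18
not C: Gödel ¬ of 0.85 = 0 (operand ≠ 0)
(A ∨ not C) = max(0.13, 0) = 0.13
((A ∨ not C) ∧ B) = min(0.13, 0.18) = 0.13
((C → (((B → C) → B) ∧ (not (not A ∨ B) ∨ ((not C → C) ∨ B)))) → ((A ∨ not C) ∧ B)): 0.18 > 0.13, so result = 0.13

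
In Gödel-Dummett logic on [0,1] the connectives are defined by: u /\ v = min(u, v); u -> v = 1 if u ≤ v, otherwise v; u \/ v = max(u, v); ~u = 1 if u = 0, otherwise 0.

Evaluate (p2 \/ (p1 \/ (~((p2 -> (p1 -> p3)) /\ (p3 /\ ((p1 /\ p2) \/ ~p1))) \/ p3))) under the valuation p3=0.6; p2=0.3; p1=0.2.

(p1 -> p3): 0.2 ≤ 0.6, so result = 1
(p2 -> (p1 -> p3)): 0.3 ≤ 1, so result = 1
(p1 /\ p2) = min(0.2, 0.3) = 0.2
~p1: Gödel ¬ of 0.2 = 0 (operand ≠ 0)
((p1 /\ p2) \/ ~p1) = max(0.2, 0) = 0.2
(p3 /\ ((p1 /\ p2) \/ ~p1)) = min(0.6, 0.2) = 0.2
((p2 -> (p1 -> p3)) /\ (p3 /\ ((p1 /\ p2) \/ ~p1))) = min(1, 0.2) = 0.2
~((p2 -> (p1 -> p3)) /\ (p3 /\ ((p1 /\ p2) \/ ~p1))): Gödel ¬ of 0.2 = 0 (operand ≠ 0)
(~((p2 -> (p1 -> p3)) /\ (p3 /\ ((p1 /\ p2) \/ ~p1))) \/ p3) = max(0, 0.6) = 0.6
(p1 \/ (~((p2 -> (p1 -> p3)) /\ (p3 /\ ((p1 /\ p2) \/ ~p1))) \/ p3)) = max(0.2, 0.6) = 0.6
(p2 \/ (p1 \/ (~((p2 -> (p1 -> p3)) /\ (p3 /\ ((p1 /\ p2) \/ ~p1))) \/ p3))) = max(0.3, 0.6) = 0.6

0.60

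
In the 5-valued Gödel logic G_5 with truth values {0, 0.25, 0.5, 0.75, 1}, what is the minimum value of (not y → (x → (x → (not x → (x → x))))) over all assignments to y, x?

Every assignment gives 1. For instance at y = 0, x = 0:
  not y: Gödel ¬ of 0 = 1 (operand is 0)
  not x: Gödel ¬ of 0 = 1 (operand is 0)
  (x → x): 0 ≤ 0, so result = 1
  (not x → (x → x)): 1 ≤ 1, so result = 1
  (x → (not x → (x → x))): 0 ≤ 1, so result = 1
  (x → (x → (not x → (x → x)))): 0 ≤ 1, so result = 1
  (not y → (x → (x → (not x → (x → x))))): 1 ≤ 1, so result = 1
All 25 assignments give value 1 — the formula is a G_5-tautology.

1.00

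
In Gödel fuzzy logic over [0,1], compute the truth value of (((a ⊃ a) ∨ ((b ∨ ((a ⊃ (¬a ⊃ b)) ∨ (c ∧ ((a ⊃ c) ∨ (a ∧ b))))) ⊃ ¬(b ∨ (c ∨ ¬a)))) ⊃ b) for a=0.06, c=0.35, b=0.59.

0.59

(a ⊃ a): 0.06 ≤ 0.06, so result = 1
¬a: Gödel ¬ of 0.06 = 0 (operand ≠ 0)
(¬a ⊃ b): 0 ≤ 0.59, so result = 1
(a ⊃ (¬a ⊃ b)): 0.06 ≤ 1, so result = 1
(a ⊃ c): 0.06 ≤ 0.35, so result = 1
(a ∧ b) = min(0.06, 0.59) = 0.06
((a ⊃ c) ∨ (a ∧ b)) = max(1, 0.06) = 1
(c ∧ ((a ⊃ c) ∨ (a ∧ b))) = min(0.35, 1) = 0.35
((a ⊃ (¬a ⊃ b)) ∨ (c ∧ ((a ⊃ c) ∨ (a ∧ b)))) = max(1, 0.35) = 1
(b ∨ ((a ⊃ (¬a ⊃ b)) ∨ (c ∧ ((a ⊃ c) ∨ (a ∧ b))))) = max(0.59, 1) = 1
¬a: Gödel ¬ of 0.06 = 0 (operand ≠ 0)
(c ∨ ¬a) = max(0.35, 0) = 0.35
(b ∨ (c ∨ ¬a)) = max(0.59, 0.35) = 0.59
¬(b ∨ (c ∨ ¬a)): Gödel ¬ of 0.59 = 0 (operand ≠ 0)
((b ∨ ((a ⊃ (¬a ⊃ b)) ∨ (c ∧ ((a ⊃ c) ∨ (a ∧ b))))) ⊃ ¬(b ∨ (c ∨ ¬a))): 1 > 0, so result = 0
((a ⊃ a) ∨ ((b ∨ ((a ⊃ (¬a ⊃ b)) ∨ (c ∧ ((a ⊃ c) ∨ (a ∧ b))))) ⊃ ¬(b ∨ (c ∨ ¬a)))) = max(1, 0) = 1
(((a ⊃ a) ∨ ((b ∨ ((a ⊃ (¬a ⊃ b)) ∨ (c ∧ ((a ⊃ c) ∨ (a ∧ b))))) ⊃ ¬(b ∨ (c ∨ ¬a)))) ⊃ b): 1 > 0.59, so result = 0.59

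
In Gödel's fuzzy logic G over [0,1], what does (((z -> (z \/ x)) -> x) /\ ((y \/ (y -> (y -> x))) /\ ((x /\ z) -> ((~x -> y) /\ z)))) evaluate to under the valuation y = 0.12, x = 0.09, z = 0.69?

0.09

(z \/ x) = max(0.69, 0.09) = 0.69
(z -> (z \/ x)): 0.69 ≤ 0.69, so result = 1
((z -> (z \/ x)) -> x): 1 > 0.09, so result = 0.09
(y -> x): 0.12 > 0.09, so result = 0.09
(y -> (y -> x)): 0.12 > 0.09, so result = 0.09
(y \/ (y -> (y -> x))) = max(0.12, 0.09) = 0.12
(x /\ z) = min(0.09, 0.69) = 0.09
~x: Gödel ¬ of 0.09 = 0 (operand ≠ 0)
(~x -> y): 0 ≤ 0.12, so result = 1
((~x -> y) /\ z) = min(1, 0.69) = 0.69
((x /\ z) -> ((~x -> y) /\ z)): 0.09 ≤ 0.69, so result = 1
((y \/ (y -> (y -> x))) /\ ((x /\ z) -> ((~x -> y) /\ z))) = min(0.12, 1) = 0.12
(((z -> (z \/ x)) -> x) /\ ((y \/ (y -> (y -> x))) /\ ((x /\ z) -> ((~x -> y) /\ z)))) = min(0.09, 0.12) = 0.09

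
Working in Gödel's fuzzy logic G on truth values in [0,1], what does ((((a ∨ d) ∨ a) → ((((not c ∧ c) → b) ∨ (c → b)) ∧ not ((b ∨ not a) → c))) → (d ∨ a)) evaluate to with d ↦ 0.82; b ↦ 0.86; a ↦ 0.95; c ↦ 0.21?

(a ∨ d) = max(0.95, 0.82) = 0.95
((a ∨ d) ∨ a) = max(0.95, 0.95) = 0.95
not c: Gödel ¬ of 0.21 = 0 (operand ≠ 0)
(not c ∧ c) = min(0, 0.21) = 0
((not c ∧ c) → b): 0 ≤ 0.86, so result = 1
(c → b): 0.21 ≤ 0.86, so result = 1
(((not c ∧ c) → b) ∨ (c → b)) = max(1, 1) = 1
not a: Gödel ¬ of 0.95 = 0 (operand ≠ 0)
(b ∨ not a) = max(0.86, 0) = 0.86
((b ∨ not a) → c): 0.86 > 0.21, so result = 0.21
not ((b ∨ not a) → c): Gödel ¬ of 0.21 = 0 (operand ≠ 0)
((((not c ∧ c) → b) ∨ (c → b)) ∧ not ((b ∨ not a) → c)) = min(1, 0) = 0
(((a ∨ d) ∨ a) → ((((not c ∧ c) → b) ∨ (c → b)) ∧ not ((b ∨ not a) → c))): 0.95 > 0, so result = 0
(d ∨ a) = max(0.82, 0.95) = 0.95
((((a ∨ d) ∨ a) → ((((not c ∧ c) → b) ∨ (c → b)) ∧ not ((b ∨ not a) → c))) → (d ∨ a)): 0 ≤ 0.95, so result = 1

1.00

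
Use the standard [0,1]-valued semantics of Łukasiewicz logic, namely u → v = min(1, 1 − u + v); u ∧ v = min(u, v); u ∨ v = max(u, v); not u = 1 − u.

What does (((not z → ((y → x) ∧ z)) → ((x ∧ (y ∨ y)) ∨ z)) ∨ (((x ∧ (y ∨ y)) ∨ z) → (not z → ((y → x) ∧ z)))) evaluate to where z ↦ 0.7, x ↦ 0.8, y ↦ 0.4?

not z: Łukasiewicz ¬ gives 1 − 0.7 = 0.3
(y → x): min(1, 1 − 0.4 + 0.8) = 1
((y → x) ∧ z) = min(1, 0.7) = 0.7
(not z → ((y → x) ∧ z)): min(1, 1 − 0.3 + 0.7) = 1
(y ∨ y) = max(0.4, 0.4) = 0.4
(x ∧ (y ∨ y)) = min(0.8, 0.4) = 0.4
((x ∧ (y ∨ y)) ∨ z) = max(0.4, 0.7) = 0.7
((not z → ((y → x) ∧ z)) → ((x ∧ (y ∨ y)) ∨ z)): min(1, 1 − 1 + 0.7) = 0.7
(y ∨ y) = max(0.4, 0.4) = 0.4
(x ∧ (y ∨ y)) = min(0.8, 0.4) = 0.4
((x ∧ (y ∨ y)) ∨ z) = max(0.4, 0.7) = 0.7
not z: Łukasiewicz ¬ gives 1 − 0.7 = 0.3
(y → x): min(1, 1 − 0.4 + 0.8) = 1
((y → x) ∧ z) = min(1, 0.7) = 0.7
(not z → ((y → x) ∧ z)): min(1, 1 − 0.3 + 0.7) = 1
(((x ∧ (y ∨ y)) ∨ z) → (not z → ((y → x) ∧ z))): min(1, 1 − 0.7 + 1) = 1
(((not z → ((y → x) ∧ z)) → ((x ∧ (y ∨ y)) ∨ z)) ∨ (((x ∧ (y ∨ y)) ∨ z) → (not z → ((y → x) ∧ z)))) = max(0.7, 1) = 1

1.00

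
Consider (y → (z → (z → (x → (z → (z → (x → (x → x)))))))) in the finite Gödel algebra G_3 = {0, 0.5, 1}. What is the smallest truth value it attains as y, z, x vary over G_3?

Every assignment gives 1. For instance at y = 0, z = 0, x = 0:
  (x → x): 0 ≤ 0, so result = 1
  (x → (x → x)): 0 ≤ 1, so result = 1
  (z → (x → (x → x))): 0 ≤ 1, so result = 1
  (z → (z → (x → (x → x)))): 0 ≤ 1, so result = 1
  (x → (z → (z → (x → (x → x))))): 0 ≤ 1, so result = 1
  (z → (x → (z → (z → (x → (x → x)))))): 0 ≤ 1, so result = 1
  (z → (z → (x → (z → (z → (x → (x → x))))))): 0 ≤ 1, so result = 1
  (y → (z → (z → (x → (z → (z → (x → (x → x)))))))): 0 ≤ 1, so result = 1
All 27 assignments give value 1 — the formula is a G_3-tautology.

1.00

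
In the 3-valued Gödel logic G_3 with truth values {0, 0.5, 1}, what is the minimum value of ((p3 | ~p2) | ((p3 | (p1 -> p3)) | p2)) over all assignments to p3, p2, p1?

0.50

The minimum is attained at p3 = 0, p2 = 0.5, p1 = 0.5:
  ~p2: Gödel ¬ of 0.5 = 0 (operand ≠ 0)
  (p3 | ~p2) = max(0, 0) = 0
  (p1 -> p3): 0.5 > 0, so result = 0
  (p3 | (p1 -> p3)) = max(0, 0) = 0
  ((p3 | (p1 -> p3)) | p2) = max(0, 0.5) = 0.5
  ((p3 | ~p2) | ((p3 | (p1 -> p3)) | p2)) = max(0, 0.5) = 0.5
Checking all 27 assignments confirms none give a value below 0.50.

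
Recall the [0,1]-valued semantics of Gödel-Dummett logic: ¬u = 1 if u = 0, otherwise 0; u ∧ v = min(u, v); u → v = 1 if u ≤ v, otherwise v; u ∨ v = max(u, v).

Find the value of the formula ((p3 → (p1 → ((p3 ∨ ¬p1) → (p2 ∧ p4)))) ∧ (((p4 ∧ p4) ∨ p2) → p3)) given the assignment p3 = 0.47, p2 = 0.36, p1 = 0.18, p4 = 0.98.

0.47

¬p1: Gödel ¬ of 0.18 = 0 (operand ≠ 0)
(p3 ∨ ¬p1) = max(0.47, 0) = 0.47
(p2 ∧ p4) = min(0.36, 0.98) = 0.36
((p3 ∨ ¬p1) → (p2 ∧ p4)): 0.47 > 0.36, so result = 0.36
(p1 → ((p3 ∨ ¬p1) → (p2 ∧ p4))): 0.18 ≤ 0.36, so result = 1
(p3 → (p1 → ((p3 ∨ ¬p1) → (p2 ∧ p4)))): 0.47 ≤ 1, so result = 1
(p4 ∧ p4) = min(0.98, 0.98) = 0.98
((p4 ∧ p4) ∨ p2) = max(0.98, 0.36) = 0.98
(((p4 ∧ p4) ∨ p2) → p3): 0.98 > 0.47, so result = 0.47
((p3 → (p1 → ((p3 ∨ ¬p1) → (p2 ∧ p4)))) ∧ (((p4 ∧ p4) ∨ p2) → p3)) = min(1, 0.47) = 0.47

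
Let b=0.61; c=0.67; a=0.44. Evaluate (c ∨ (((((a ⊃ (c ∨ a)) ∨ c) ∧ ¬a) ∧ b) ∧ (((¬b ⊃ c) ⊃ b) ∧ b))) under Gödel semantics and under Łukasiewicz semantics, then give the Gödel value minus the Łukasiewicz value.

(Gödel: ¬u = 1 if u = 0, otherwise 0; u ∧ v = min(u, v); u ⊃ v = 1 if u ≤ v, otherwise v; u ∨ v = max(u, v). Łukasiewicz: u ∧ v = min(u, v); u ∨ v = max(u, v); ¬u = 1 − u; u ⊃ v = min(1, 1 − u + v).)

Gödel evaluation:
  (c ∨ a) = max(0.67, 0.44) = 0.67
  (a ⊃ (c ∨ a)): 0.44 ≤ 0.67, so result = 1
  ((a ⊃ (c ∨ a)) ∨ c) = max(1, 0.67) = 1
  ¬a: Gödel ¬ of 0.44 = 0 (operand ≠ 0)
  (((a ⊃ (c ∨ a)) ∨ c) ∧ ¬a) = min(1, 0) = 0
  ((((a ⊃ (c ∨ a)) ∨ c) ∧ ¬a) ∧ b) = min(0, 0.61) = 0
  ¬b: Gödel ¬ of 0.61 = 0 (operand ≠ 0)
  (¬b ⊃ c): 0 ≤ 0.67, so result = 1
  ((¬b ⊃ c) ⊃ b): 1 > 0.61, so result = 0.61
  (((¬b ⊃ c) ⊃ b) ∧ b) = min(0.61, 0.61) = 0.61
  (((((a ⊃ (c ∨ a)) ∨ c) ∧ ¬a) ∧ b) ∧ (((¬b ⊃ c) ⊃ b) ∧ b)) = min(0, 0.61) = 0
  (c ∨ (((((a ⊃ (c ∨ a)) ∨ c) ∧ ¬a) ∧ b) ∧ (((¬b ⊃ c) ⊃ b) ∧ b))) = max(0.67, 0) = 0.67
  Gödel value = 0.67
Łukasiewicz evaluation:
  (c ∨ a) = max(0.67, 0.44) = 0.67
  (a ⊃ (c ∨ a)): min(1, 1 − 0.44 + 0.67) = 1
  ((a ⊃ (c ∨ a)) ∨ c) = max(1, 0.67) = 1
  ¬a: Łukasiewicz ¬ gives 1 − 0.44 = 0.56
  (((a ⊃ (c ∨ a)) ∨ c) ∧ ¬a) = min(1, 0.56) = 0.56
  ((((a ⊃ (c ∨ a)) ∨ c) ∧ ¬a) ∧ b) = min(0.56, 0.61) = 0.56
  ¬b: Łukasiewicz ¬ gives 1 − 0.61 = 0.39
  (¬b ⊃ c): min(1, 1 − 0.39 + 0.67) = 1
  ((¬b ⊃ c) ⊃ b): min(1, 1 − 1 + 0.61) = 0.61
  (((¬b ⊃ c) ⊃ b) ∧ b) = min(0.61, 0.61) = 0.61
  (((((a ⊃ (c ∨ a)) ∨ c) ∧ ¬a) ∧ b) ∧ (((¬b ⊃ c) ⊃ b) ∧ b)) = min(0.56, 0.61) = 0.56
  (c ∨ (((((a ⊃ (c ∨ a)) ∨ c) ∧ ¬a) ∧ b) ∧ (((¬b ⊃ c) ⊃ b) ∧ b))) = max(0.67, 0.56) = 0.67
  Łukasiewicz value = 0.67
Difference: 0.67 − 0.67 = 0.00

0.00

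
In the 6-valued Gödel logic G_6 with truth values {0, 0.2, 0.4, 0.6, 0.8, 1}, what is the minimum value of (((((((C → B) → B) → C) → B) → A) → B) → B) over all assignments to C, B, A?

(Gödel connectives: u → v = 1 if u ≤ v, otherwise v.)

The minimum is attained at C = 0, B = 0.2, A = 0:
  (C → B): 0 ≤ 0.2, so result = 1
  ((C → B) → B): 1 > 0.2, so result = 0.2
  (((C → B) → B) → C): 0.2 > 0, so result = 0
  ((((C → B) → B) → C) → B): 0 ≤ 0.2, so result = 1
  (((((C → B) → B) → C) → B) → A): 1 > 0, so result = 0
  ((((((C → B) → B) → C) → B) → A) → B): 0 ≤ 0.2, so result = 1
  (((((((C → B) → B) → C) → B) → A) → B) → B): 1 > 0.2, so result = 0.2
Checking all 216 assignments confirms none give a value below 0.20.

0.20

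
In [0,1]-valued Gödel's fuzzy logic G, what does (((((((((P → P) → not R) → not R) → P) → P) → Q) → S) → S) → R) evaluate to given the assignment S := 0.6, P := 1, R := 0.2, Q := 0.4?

0.20

(P → P): 1 ≤ 1, so result = 1
not R: Gödel ¬ of 0.2 = 0 (operand ≠ 0)
((P → P) → not R): 1 > 0, so result = 0
not R: Gödel ¬ of 0.2 = 0 (operand ≠ 0)
(((P → P) → not R) → not R): 0 ≤ 0, so result = 1
((((P → P) → not R) → not R) → P): 1 ≤ 1, so result = 1
(((((P → P) → not R) → not R) → P) → P): 1 ≤ 1, so result = 1
((((((P → P) → not R) → not R) → P) → P) → Q): 1 > 0.4, so result = 0.4
(((((((P → P) → not R) → not R) → P) → P) → Q) → S): 0.4 ≤ 0.6, so result = 1
((((((((P → P) → not R) → not R) → P) → P) → Q) → S) → S): 1 > 0.6, so result = 0.6
(((((((((P → P) → not R) → not R) → P) → P) → Q) → S) → S) → R): 0.6 > 0.2, so result = 0.2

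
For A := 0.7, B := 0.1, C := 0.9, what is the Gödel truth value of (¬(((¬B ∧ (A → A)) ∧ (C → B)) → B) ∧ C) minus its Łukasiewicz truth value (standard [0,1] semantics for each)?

Gödel evaluation:
  ¬B: Gödel ¬ of 0.1 = 0 (operand ≠ 0)
  (A → A): 0.7 ≤ 0.7, so result = 1
  (¬B ∧ (A → A)) = min(0, 1) = 0
  (C → B): 0.9 > 0.1, so result = 0.1
  ((¬B ∧ (A → A)) ∧ (C → B)) = min(0, 0.1) = 0
  (((¬B ∧ (A → A)) ∧ (C → B)) → B): 0 ≤ 0.1, so result = 1
  ¬(((¬B ∧ (A → A)) ∧ (C → B)) → B): Gödel ¬ of 1 = 0 (operand ≠ 0)
  (¬(((¬B ∧ (A → A)) ∧ (C → B)) → B) ∧ C) = min(0, 0.9) = 0
  Gödel value = 0
Łukasiewicz evaluation:
  ¬B: Łukasiewicz ¬ gives 1 − 0.1 = 0.9
  (A → A): min(1, 1 − 0.7 + 0.7) = 1
  (¬B ∧ (A → A)) = min(0.9, 1) = 0.9
  (C → B): min(1, 1 − 0.9 + 0.1) = 0.2
  ((¬B ∧ (A → A)) ∧ (C → B)) = min(0.9, 0.2) = 0.2
  (((¬B ∧ (A → A)) ∧ (C → B)) → B): min(1, 1 − 0.2 + 0.1) = 0.9
  ¬(((¬B ∧ (A → A)) ∧ (C → B)) → B): Łukasiewicz ¬ gives 1 − 0.9 = 0.1
  (¬(((¬B ∧ (A → A)) ∧ (C → B)) → B) ∧ C) = min(0.1, 0.9) = 0.1
  Łukasiewicz value = 0.1
Difference: 0 − 0.1 = -0.10

-0.10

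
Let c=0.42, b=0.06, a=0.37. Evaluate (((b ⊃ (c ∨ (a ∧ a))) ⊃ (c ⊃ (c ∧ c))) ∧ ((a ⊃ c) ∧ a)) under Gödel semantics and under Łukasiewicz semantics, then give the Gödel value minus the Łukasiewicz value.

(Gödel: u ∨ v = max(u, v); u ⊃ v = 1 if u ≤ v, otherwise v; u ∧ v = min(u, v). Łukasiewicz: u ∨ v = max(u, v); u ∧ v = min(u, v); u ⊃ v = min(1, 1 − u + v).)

Gödel evaluation:
  (a ∧ a) = min(0.37, 0.37) = 0.37
  (c ∨ (a ∧ a)) = max(0.42, 0.37) = 0.42
  (b ⊃ (c ∨ (a ∧ a))): 0.06 ≤ 0.42, so result = 1
  (c ∧ c) = min(0.42, 0.42) = 0.42
  (c ⊃ (c ∧ c)): 0.42 ≤ 0.42, so result = 1
  ((b ⊃ (c ∨ (a ∧ a))) ⊃ (c ⊃ (c ∧ c))): 1 ≤ 1, so result = 1
  (a ⊃ c): 0.37 ≤ 0.42, so result = 1
  ((a ⊃ c) ∧ a) = min(1, 0.37) = 0.37
  (((b ⊃ (c ∨ (a ∧ a))) ⊃ (c ⊃ (c ∧ c))) ∧ ((a ⊃ c) ∧ a)) = min(1, 0.37) = 0.37
  Gödel value = 0.37
Łukasiewicz evaluation:
  (a ∧ a) = min(0.37, 0.37) = 0.37
  (c ∨ (a ∧ a)) = max(0.42, 0.37) = 0.42
  (b ⊃ (c ∨ (a ∧ a))): min(1, 1 − 0.06 + 0.42) = 1
  (c ∧ c) = min(0.42, 0.42) = 0.42
  (c ⊃ (c ∧ c)): min(1, 1 − 0.42 + 0.42) = 1
  ((b ⊃ (c ∨ (a ∧ a))) ⊃ (c ⊃ (c ∧ c))): min(1, 1 − 1 + 1) = 1
  (a ⊃ c): min(1, 1 − 0.37 + 0.42) = 1
  ((a ⊃ c) ∧ a) = min(1, 0.37) = 0.37
  (((b ⊃ (c ∨ (a ∧ a))) ⊃ (c ⊃ (c ∧ c))) ∧ ((a ⊃ c) ∧ a)) = min(1, 0.37) = 0.37
  Łukasiewicz value = 0.37
Difference: 0.37 − 0.37 = 0.00

0.00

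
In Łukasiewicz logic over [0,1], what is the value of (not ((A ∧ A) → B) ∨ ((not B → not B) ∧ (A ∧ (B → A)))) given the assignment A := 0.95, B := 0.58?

0.95

(A ∧ A) = min(0.95, 0.95) = 0.95
((A ∧ A) → B): min(1, 1 − 0.95 + 0.58) = 0.63
not ((A ∧ A) → B): Łukasiewicz ¬ gives 1 − 0.63 = 0.37
not B: Łukasiewicz ¬ gives 1 − 0.58 = 0.42
not B: Łukasiewicz ¬ gives 1 − 0.58 = 0.42
(not B → not B): min(1, 1 − 0.42 + 0.42) = 1
(B → A): min(1, 1 − 0.58 + 0.95) = 1
(A ∧ (B → A)) = min(0.95, 1) = 0.95
((not B → not B) ∧ (A ∧ (B → A))) = min(1, 0.95) = 0.95
(not ((A ∧ A) → B) ∨ ((not B → not B) ∧ (A ∧ (B → A)))) = max(0.37, 0.95) = 0.95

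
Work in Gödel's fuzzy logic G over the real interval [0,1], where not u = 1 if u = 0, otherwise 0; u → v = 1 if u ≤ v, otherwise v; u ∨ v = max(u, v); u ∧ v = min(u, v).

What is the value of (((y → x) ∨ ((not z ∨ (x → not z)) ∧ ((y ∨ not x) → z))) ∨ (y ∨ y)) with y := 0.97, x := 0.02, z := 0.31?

(y → x): 0.97 > 0.02, so result = 0.02
not z: Gödel ¬ of 0.31 = 0 (operand ≠ 0)
not z: Gödel ¬ of 0.31 = 0 (operand ≠ 0)
(x → not z): 0.02 > 0, so result = 0
(not z ∨ (x → not z)) = max(0, 0) = 0
not x: Gödel ¬ of 0.02 = 0 (operand ≠ 0)
(y ∨ not x) = max(0.97, 0) = 0.97
((y ∨ not x) → z): 0.97 > 0.31, so result = 0.31
((not z ∨ (x → not z)) ∧ ((y ∨ not x) → z)) = min(0, 0.31) = 0
((y → x) ∨ ((not z ∨ (x → not z)) ∧ ((y ∨ not x) → z))) = max(0.02, 0) = 0.02
(y ∨ y) = max(0.97, 0.97) = 0.97
(((y → x) ∨ ((not z ∨ (x → not z)) ∧ ((y ∨ not x) → z))) ∨ (y ∨ y)) = max(0.02, 0.97) = 0.97

0.97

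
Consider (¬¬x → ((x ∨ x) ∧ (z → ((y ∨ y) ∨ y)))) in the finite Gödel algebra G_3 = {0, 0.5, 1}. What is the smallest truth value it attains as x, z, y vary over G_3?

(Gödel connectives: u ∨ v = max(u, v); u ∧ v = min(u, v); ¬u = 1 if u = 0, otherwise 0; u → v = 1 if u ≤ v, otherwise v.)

The minimum is attained at x = 0.5, z = 0.5, y = 0:
  ¬x: Gödel ¬ of 0.5 = 0 (operand ≠ 0)
  ¬¬x: Gödel ¬ of 0 = 1 (operand is 0)
  (x ∨ x) = max(0.5, 0.5) = 0.5
  (y ∨ y) = max(0, 0) = 0
  ((y ∨ y) ∨ y) = max(0, 0) = 0
  (z → ((y ∨ y) ∨ y)): 0.5 > 0, so result = 0
  ((x ∨ x) ∧ (z → ((y ∨ y) ∨ y))) = min(0.5, 0) = 0
  (¬¬x → ((x ∨ x) ∧ (z → ((y ∨ y) ∨ y)))): 1 > 0, so result = 0
Checking all 27 assignments confirms none give a value below 0.00.

0.00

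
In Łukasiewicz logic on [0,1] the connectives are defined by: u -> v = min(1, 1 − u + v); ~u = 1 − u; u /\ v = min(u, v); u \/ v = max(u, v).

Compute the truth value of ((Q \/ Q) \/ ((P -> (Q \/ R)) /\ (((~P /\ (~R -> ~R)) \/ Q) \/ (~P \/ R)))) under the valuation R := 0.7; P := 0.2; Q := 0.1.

(Q \/ Q) = max(0.1, 0.1) = 0.1
(Q \/ R) = max(0.1, 0.7) = 0.7
(P -> (Q \/ R)): min(1, 1 − 0.2 + 0.7) = 1
~P: Łukasiewicz ¬ gives 1 − 0.2 = 0.8
~R: Łukasiewicz ¬ gives 1 − 0.7 = 0.3
~R: Łukasiewicz ¬ gives 1 − 0.7 = 0.3
(~R -> ~R): min(1, 1 − 0.3 + 0.3) = 1
(~P /\ (~R -> ~R)) = min(0.8, 1) = 0.8
((~P /\ (~R -> ~R)) \/ Q) = max(0.8, 0.1) = 0.8
~P: Łukasiewicz ¬ gives 1 − 0.2 = 0.8
(~P \/ R) = max(0.8, 0.7) = 0.8
(((~P /\ (~R -> ~R)) \/ Q) \/ (~P \/ R)) = max(0.8, 0.8) = 0.8
((P -> (Q \/ R)) /\ (((~P /\ (~R -> ~R)) \/ Q) \/ (~P \/ R))) = min(1, 0.8) = 0.8
((Q \/ Q) \/ ((P -> (Q \/ R)) /\ (((~P /\ (~R -> ~R)) \/ Q) \/ (~P \/ R)))) = max(0.1, 0.8) = 0.8

0.80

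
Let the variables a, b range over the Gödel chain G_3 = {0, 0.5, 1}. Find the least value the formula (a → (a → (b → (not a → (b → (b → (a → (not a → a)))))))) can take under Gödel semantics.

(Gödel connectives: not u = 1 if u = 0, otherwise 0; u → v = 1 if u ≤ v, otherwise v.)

Every assignment gives 1. For instance at a = 0, b = 0:
  not a: Gödel ¬ of 0 = 1 (operand is 0)
  not a: Gödel ¬ of 0 = 1 (operand is 0)
  (not a → a): 1 > 0, so result = 0
  (a → (not a → a)): 0 ≤ 0, so result = 1
  (b → (a → (not a → a))): 0 ≤ 1, so result = 1
  (b → (b → (a → (not a → a)))): 0 ≤ 1, so result = 1
  (not a → (b → (b → (a → (not a → a))))): 1 ≤ 1, so result = 1
  (b → (not a → (b → (b → (a → (not a → a)))))): 0 ≤ 1, so result = 1
  (a → (b → (not a → (b → (b → (a → (not a → a))))))): 0 ≤ 1, so result = 1
  (a → (a → (b → (not a → (b → (b → (a → (not a → a)))))))): 0 ≤ 1, so result = 1
All 9 assignments give value 1 — the formula is a G_3-tautology.

1.00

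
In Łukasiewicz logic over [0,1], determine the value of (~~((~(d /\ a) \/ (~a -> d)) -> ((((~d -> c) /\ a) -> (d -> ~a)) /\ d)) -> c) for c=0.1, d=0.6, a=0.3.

(d /\ a) = min(0.6, 0.3) = 0.3
~(d /\ a): Łukasiewicz ¬ gives 1 − 0.3 = 0.7
~a: Łukasiewicz ¬ gives 1 − 0.3 = 0.7
(~a -> d): min(1, 1 − 0.7 + 0.6) = 0.9
(~(d /\ a) \/ (~a -> d)) = max(0.7, 0.9) = 0.9
~d: Łukasiewicz ¬ gives 1 − 0.6 = 0.4
(~d -> c): min(1, 1 − 0.4 + 0.1) = 0.7
((~d -> c) /\ a) = min(0.7, 0.3) = 0.3
~a: Łukasiewicz ¬ gives 1 − 0.3 = 0.7
(d -> ~a): min(1, 1 − 0.6 + 0.7) = 1
(((~d -> c) /\ a) -> (d -> ~a)): min(1, 1 − 0.3 + 1) = 1
((((~d -> c) /\ a) -> (d -> ~a)) /\ d) = min(1, 0.6) = 0.6
((~(d /\ a) \/ (~a -> d)) -> ((((~d -> c) /\ a) -> (d -> ~a)) /\ d)): min(1, 1 − 0.9 + 0.6) = 0.7
~((~(d /\ a) \/ (~a -> d)) -> ((((~d -> c) /\ a) -> (d -> ~a)) /\ d)): Łukasiewicz ¬ gives 1 − 0.7 = 0.3
~~((~(d /\ a) \/ (~a -> d)) -> ((((~d -> c) /\ a) -> (d -> ~a)) /\ d)): Łukasiewicz ¬ gives 1 − 0.3 = 0.7
(~~((~(d /\ a) \/ (~a -> d)) -> ((((~d -> c) /\ a) -> (d -> ~a)) /\ d)) -> c): min(1, 1 − 0.7 + 0.1) = 0.4

0.40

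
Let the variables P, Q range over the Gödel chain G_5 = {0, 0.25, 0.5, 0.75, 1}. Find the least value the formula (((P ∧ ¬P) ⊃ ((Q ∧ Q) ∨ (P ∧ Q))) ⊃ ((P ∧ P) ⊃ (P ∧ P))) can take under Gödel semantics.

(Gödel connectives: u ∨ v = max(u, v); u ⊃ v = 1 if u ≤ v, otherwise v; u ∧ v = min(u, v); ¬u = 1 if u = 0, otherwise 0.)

1.00

Every assignment gives 1. For instance at P = 0, Q = 0:
  ¬P: Gödel ¬ of 0 = 1 (operand is 0)
  (P ∧ ¬P) = min(0, 1) = 0
  (Q ∧ Q) = min(0, 0) = 0
  (P ∧ Q) = min(0, 0) = 0
  ((Q ∧ Q) ∨ (P ∧ Q)) = max(0, 0) = 0
  ((P ∧ ¬P) ⊃ ((Q ∧ Q) ∨ (P ∧ Q))): 0 ≤ 0, so result = 1
  (P ∧ P) = min(0, 0) = 0
  (P ∧ P) = min(0, 0) = 0
  ((P ∧ P) ⊃ (P ∧ P)): 0 ≤ 0, so result = 1
  (((P ∧ ¬P) ⊃ ((Q ∧ Q) ∨ (P ∧ Q))) ⊃ ((P ∧ P) ⊃ (P ∧ P))): 1 ≤ 1, so result = 1
All 25 assignments give value 1 — the formula is a G_5-tautology.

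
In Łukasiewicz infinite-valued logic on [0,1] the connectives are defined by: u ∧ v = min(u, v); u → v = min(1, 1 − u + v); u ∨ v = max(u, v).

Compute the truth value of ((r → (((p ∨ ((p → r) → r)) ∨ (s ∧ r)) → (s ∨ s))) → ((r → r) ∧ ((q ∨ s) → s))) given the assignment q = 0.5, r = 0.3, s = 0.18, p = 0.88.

(p → r): min(1, 1 − 0.88 + 0.3) = 0.42
((p → r) → r): min(1, 1 − 0.42 + 0.3) = 0.88
(p ∨ ((p → r) → r)) = max(0.88, 0.88) = 0.88
(s ∧ r) = min(0.18, 0.3) = 0.18
((p ∨ ((p → r) → r)) ∨ (s ∧ r)) = max(0.88, 0.18) = 0.88
(s ∨ s) = max(0.18, 0.18) = 0.18
(((p ∨ ((p → r) → r)) ∨ (s ∧ r)) → (s ∨ s)): min(1, 1 − 0.88 + 0.18) = 0.3
(r → (((p ∨ ((p → r) → r)) ∨ (s ∧ r)) → (s ∨ s))): min(1, 1 − 0.3 + 0.3) = 1
(r → r): min(1, 1 − 0.3 + 0.3) = 1
(q ∨ s) = max(0.5, 0.18) = 0.5
((q ∨ s) → s): min(1, 1 − 0.5 + 0.18) = 0.68
((r → r) ∧ ((q ∨ s) → s)) = min(1, 0.68) = 0.68
((r → (((p ∨ ((p → r) → r)) ∨ (s ∧ r)) → (s ∨ s))) → ((r → r) ∧ ((q ∨ s) → s))): min(1, 1 − 1 + 0.68) = 0.68

0.68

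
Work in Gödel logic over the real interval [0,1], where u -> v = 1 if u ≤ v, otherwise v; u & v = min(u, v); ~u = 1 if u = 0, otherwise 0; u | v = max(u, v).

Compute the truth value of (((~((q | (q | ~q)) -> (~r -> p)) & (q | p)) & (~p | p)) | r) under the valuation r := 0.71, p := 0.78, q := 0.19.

~q: Gödel ¬ of 0.19 = 0 (operand ≠ 0)
(q | ~q) = max(0.19, 0) = 0.19
(q | (q | ~q)) = max(0.19, 0.19) = 0.19
~r: Gödel ¬ of 0.71 = 0 (operand ≠ 0)
(~r -> p): 0 ≤ 0.78, so result = 1
((q | (q | ~q)) -> (~r -> p)): 0.19 ≤ 1, so result = 1
~((q | (q | ~q)) -> (~r -> p)): Gödel ¬ of 1 = 0 (operand ≠ 0)
(q | p) = max(0.19, 0.78) = 0.78
(~((q | (q | ~q)) -> (~r -> p)) & (q | p)) = min(0, 0.78) = 0
~p: Gödel ¬ of 0.78 = 0 (operand ≠ 0)
(~p | p) = max(0, 0.78) = 0.78
((~((q | (q | ~q)) -> (~r -> p)) & (q | p)) & (~p | p)) = min(0, 0.78) = 0
(((~((q | (q | ~q)) -> (~r -> p)) & (q | p)) & (~p | p)) | r) = max(0, 0.71) = 0.71

0.71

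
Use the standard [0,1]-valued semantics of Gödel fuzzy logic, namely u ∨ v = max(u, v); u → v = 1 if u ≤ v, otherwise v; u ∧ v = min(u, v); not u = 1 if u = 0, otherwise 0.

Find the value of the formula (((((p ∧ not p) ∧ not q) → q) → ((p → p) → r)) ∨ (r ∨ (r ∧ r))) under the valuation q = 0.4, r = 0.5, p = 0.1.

0.50

not p: Gödel ¬ of 0.1 = 0 (operand ≠ 0)
(p ∧ not p) = min(0.1, 0) = 0
not q: Gödel ¬ of 0.4 = 0 (operand ≠ 0)
((p ∧ not p) ∧ not q) = min(0, 0) = 0
(((p ∧ not p) ∧ not q) → q): 0 ≤ 0.4, so result = 1
(p → p): 0.1 ≤ 0.1, so result = 1
((p → p) → r): 1 > 0.5, so result = 0.5
((((p ∧ not p) ∧ not q) → q) → ((p → p) → r)): 1 > 0.5, so result = 0.5
(r ∧ r) = min(0.5, 0.5) = 0.5
(r ∨ (r ∧ r)) = max(0.5, 0.5) = 0.5
(((((p ∧ not p) ∧ not q) → q) → ((p → p) → r)) ∨ (r ∨ (r ∧ r))) = max(0.5, 0.5) = 0.5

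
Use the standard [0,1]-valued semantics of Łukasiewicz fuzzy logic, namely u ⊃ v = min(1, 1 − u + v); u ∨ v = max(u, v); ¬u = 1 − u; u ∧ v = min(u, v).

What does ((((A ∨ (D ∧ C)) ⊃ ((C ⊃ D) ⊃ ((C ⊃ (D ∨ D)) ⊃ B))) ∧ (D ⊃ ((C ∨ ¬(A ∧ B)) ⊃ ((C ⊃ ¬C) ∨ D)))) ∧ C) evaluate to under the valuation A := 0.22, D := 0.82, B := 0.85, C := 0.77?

0.77

(D ∧ C) = min(0.82, 0.77) = 0.77
(A ∨ (D ∧ C)) = max(0.22, 0.77) = 0.77
(C ⊃ D): min(1, 1 − 0.77 + 0.82) = 1
(D ∨ D) = max(0.82, 0.82) = 0.82
(C ⊃ (D ∨ D)): min(1, 1 − 0.77 + 0.82) = 1
((C ⊃ (D ∨ D)) ⊃ B): min(1, 1 − 1 + 0.85) = 0.85
((C ⊃ D) ⊃ ((C ⊃ (D ∨ D)) ⊃ B)): min(1, 1 − 1 + 0.85) = 0.85
((A ∨ (D ∧ C)) ⊃ ((C ⊃ D) ⊃ ((C ⊃ (D ∨ D)) ⊃ B))): min(1, 1 − 0.77 + 0.85) = 1
(A ∧ B) = min(0.22, 0.85) = 0.22
¬(A ∧ B): Łukasiewicz ¬ gives 1 − 0.22 = 0.78
(C ∨ ¬(A ∧ B)) = max(0.77, 0.78) = 0.78
¬C: Łukasiewicz ¬ gives 1 − 0.77 = 0.23
(C ⊃ ¬C): min(1, 1 − 0.77 + 0.23) = 0.46
((C ⊃ ¬C) ∨ D) = max(0.46, 0.82) = 0.82
((C ∨ ¬(A ∧ B)) ⊃ ((C ⊃ ¬C) ∨ D)): min(1, 1 − 0.78 + 0.82) = 1
(D ⊃ ((C ∨ ¬(A ∧ B)) ⊃ ((C ⊃ ¬C) ∨ D))): min(1, 1 − 0.82 + 1) = 1
(((A ∨ (D ∧ C)) ⊃ ((C ⊃ D) ⊃ ((C ⊃ (D ∨ D)) ⊃ B))) ∧ (D ⊃ ((C ∨ ¬(A ∧ B)) ⊃ ((C ⊃ ¬C) ∨ D)))) = min(1, 1) = 1
((((A ∨ (D ∧ C)) ⊃ ((C ⊃ D) ⊃ ((C ⊃ (D ∨ D)) ⊃ B))) ∧ (D ⊃ ((C ∨ ¬(A ∧ B)) ⊃ ((C ⊃ ¬C) ∨ D)))) ∧ C) = min(1, 0.77) = 0.77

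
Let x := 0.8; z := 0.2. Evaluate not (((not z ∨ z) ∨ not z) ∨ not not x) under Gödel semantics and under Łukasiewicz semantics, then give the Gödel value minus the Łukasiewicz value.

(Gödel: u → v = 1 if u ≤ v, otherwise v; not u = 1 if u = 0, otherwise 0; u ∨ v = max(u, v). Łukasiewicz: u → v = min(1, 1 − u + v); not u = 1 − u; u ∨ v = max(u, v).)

-0.20

Gödel evaluation:
  not z: Gödel ¬ of 0.2 = 0 (operand ≠ 0)
  (not z ∨ z) = max(0, 0.2) = 0.2
  not z: Gödel ¬ of 0.2 = 0 (operand ≠ 0)
  ((not z ∨ z) ∨ not z) = max(0.2, 0) = 0.2
  not x: Gödel ¬ of 0.8 = 0 (operand ≠ 0)
  not not x: Gödel ¬ of 0 = 1 (operand is 0)
  (((not z ∨ z) ∨ not z) ∨ not not x) = max(0.2, 1) = 1
  not (((not z ∨ z) ∨ not z) ∨ not not x): Gödel ¬ of 1 = 0 (operand ≠ 0)
  Gödel value = 0
Łukasiewicz evaluation:
  not z: Łukasiewicz ¬ gives 1 − 0.2 = 0.8
  (not z ∨ z) = max(0.8, 0.2) = 0.8
  not z: Łukasiewicz ¬ gives 1 − 0.2 = 0.8
  ((not z ∨ z) ∨ not z) = max(0.8, 0.8) = 0.8
  not x: Łukasiewicz ¬ gives 1 − 0.8 = 0.2
  not not x: Łukasiewicz ¬ gives 1 − 0.2 = 0.8
  (((not z ∨ z) ∨ not z) ∨ not not x) = max(0.8, 0.8) = 0.8
  not (((not z ∨ z) ∨ not z) ∨ not not x): Łukasiewicz ¬ gives 1 − 0.8 = 0.2
  Łukasiewicz value = 0.2
Difference: 0 − 0.2 = -0.20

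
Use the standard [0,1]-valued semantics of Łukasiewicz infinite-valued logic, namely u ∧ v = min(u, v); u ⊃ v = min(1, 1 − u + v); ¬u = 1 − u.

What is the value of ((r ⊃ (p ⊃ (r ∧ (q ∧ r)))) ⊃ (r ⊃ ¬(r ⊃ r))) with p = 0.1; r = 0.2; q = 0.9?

(q ∧ r) = min(0.9, 0.2) = 0.2
(r ∧ (q ∧ r)) = min(0.2, 0.2) = 0.2
(p ⊃ (r ∧ (q ∧ r))): min(1, 1 − 0.1 + 0.2) = 1
(r ⊃ (p ⊃ (r ∧ (q ∧ r)))): min(1, 1 − 0.2 + 1) = 1
(r ⊃ r): min(1, 1 − 0.2 + 0.2) = 1
¬(r ⊃ r): Łukasiewicz ¬ gives 1 − 1 = 0
(r ⊃ ¬(r ⊃ r)): min(1, 1 − 0.2 + 0) = 0.8
((r ⊃ (p ⊃ (r ∧ (q ∧ r)))) ⊃ (r ⊃ ¬(r ⊃ r))): min(1, 1 − 1 + 0.8) = 0.8

0.80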